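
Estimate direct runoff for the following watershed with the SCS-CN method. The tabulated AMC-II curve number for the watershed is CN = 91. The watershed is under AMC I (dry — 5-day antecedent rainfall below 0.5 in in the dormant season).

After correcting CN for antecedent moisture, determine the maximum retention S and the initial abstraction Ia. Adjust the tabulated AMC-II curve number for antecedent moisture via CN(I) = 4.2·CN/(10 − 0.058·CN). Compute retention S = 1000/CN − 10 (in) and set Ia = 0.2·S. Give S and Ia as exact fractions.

S = 1500/637 in ≈ 2.355 in; Ia = 300/637 in ≈ 0.471 in

Dry (AMC I): CN(I) = 4.2·91/(10 − 0.058·91) = (1911/5)/(2361/500) = 63700/787 ≈ 80.940
S = 1000/(63700/787) − 10 = 1500/637 in ≈ 2.355 in
Initial abstraction Ia = S/5 = (1500/637)/5 = 300/637 ≈ 0.471 in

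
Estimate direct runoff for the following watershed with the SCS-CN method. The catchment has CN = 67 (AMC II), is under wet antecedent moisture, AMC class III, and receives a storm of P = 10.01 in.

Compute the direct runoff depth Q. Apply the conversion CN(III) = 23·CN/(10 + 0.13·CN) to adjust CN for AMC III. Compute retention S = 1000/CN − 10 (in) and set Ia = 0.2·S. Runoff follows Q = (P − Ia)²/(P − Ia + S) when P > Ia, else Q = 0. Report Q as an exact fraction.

Q = 198197574971/25307997100 in ≈ 7.831 in

Adjust CN=67 to AMC III: 23·67/(10 + 0.13·67) → 1541 ÷ (1871/100) = 154100/1871 ≈ 82.362
Max retention: S = 1000/(154100/1871) − 10 = 3300/1541 in (≈ 2.141 in)
Initial abstraction Ia = S/5 = (3300/1541)/5 = 660/1541 ≈ 0.428 in
Since P=10.010 > Ia=0.428: effective rainfall P−Ia = 1476541/154100 in
Q: (1476541/154100)² ÷ (1806541/154100) = 198197574971/25307997100 in (≈ 7.831 in)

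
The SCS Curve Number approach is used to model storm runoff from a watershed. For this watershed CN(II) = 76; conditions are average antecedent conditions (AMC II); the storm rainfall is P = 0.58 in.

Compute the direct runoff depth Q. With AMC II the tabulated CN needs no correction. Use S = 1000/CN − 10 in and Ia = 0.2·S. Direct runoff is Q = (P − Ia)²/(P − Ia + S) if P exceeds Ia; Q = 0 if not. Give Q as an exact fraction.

Q = 0 in ≈ 0.000 in

CN(II) = 76; AMC II needs no correction.
Max retention: S = 1000/76 − 10 = 60/19 in (≈ 3.158 in)
Ia = 0.2S: 0.2·3.158 = 0.632 in (exactly 12/19)
P = 0.580 ≤ Ia = 0.632 in: entire storm abstracted, Q = 0.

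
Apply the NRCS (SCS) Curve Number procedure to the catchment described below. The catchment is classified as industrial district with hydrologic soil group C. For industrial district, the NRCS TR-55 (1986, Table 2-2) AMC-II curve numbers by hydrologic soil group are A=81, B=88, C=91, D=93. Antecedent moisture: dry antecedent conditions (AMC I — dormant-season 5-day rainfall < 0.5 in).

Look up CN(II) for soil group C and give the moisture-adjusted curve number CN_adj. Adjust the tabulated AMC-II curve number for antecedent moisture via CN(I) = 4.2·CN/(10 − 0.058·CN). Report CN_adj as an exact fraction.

NRCS table: industrial district, soil group C → CN(II) = 91
CN(I) from CN(II)=91: (4.2·91)/(10 − 0.058·91) = 63700/787 ≈ 80.940

CN_adj = 63700/787 ≈ 80.940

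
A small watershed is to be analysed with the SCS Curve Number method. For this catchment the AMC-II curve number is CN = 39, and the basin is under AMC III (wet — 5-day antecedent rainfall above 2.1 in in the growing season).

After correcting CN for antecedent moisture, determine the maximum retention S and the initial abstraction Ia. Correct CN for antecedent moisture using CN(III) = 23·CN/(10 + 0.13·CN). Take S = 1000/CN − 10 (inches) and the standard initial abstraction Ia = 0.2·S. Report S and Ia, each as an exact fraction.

S = 6100/897 in ≈ 6.800 in; Ia = 1220/897 in ≈ 1.360 in

CN(III) from CN(II)=39: (23·39)/(10 + 0.13·39) = 89700/1507 ≈ 59.522
Max retention: S = 1000/(89700/1507) − 10 = 6100/897 in (≈ 6.800 in)
Ia = 0.2·(6100/897) = 1220/897 in ≈ 1.360 in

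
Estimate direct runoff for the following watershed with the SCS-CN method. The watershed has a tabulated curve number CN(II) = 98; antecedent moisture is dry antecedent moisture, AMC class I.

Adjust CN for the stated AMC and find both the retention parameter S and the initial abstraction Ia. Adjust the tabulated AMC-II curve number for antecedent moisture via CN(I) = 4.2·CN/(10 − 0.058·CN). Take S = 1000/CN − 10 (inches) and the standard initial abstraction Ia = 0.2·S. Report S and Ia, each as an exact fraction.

S = 500/1029 in ≈ 0.486 in; Ia = 100/1029 in ≈ 0.097 in

CN(I) from CN(II)=98: (4.2·98)/(10 − 0.058·98) = 102900/1079 ≈ 95.366
Max retention: S = 1000/(102900/1079) − 10 = 500/1029 in (≈ 0.486 in)
Ia = 0.2S: 0.2·0.486 = 0.097 in (exactly 100/1029)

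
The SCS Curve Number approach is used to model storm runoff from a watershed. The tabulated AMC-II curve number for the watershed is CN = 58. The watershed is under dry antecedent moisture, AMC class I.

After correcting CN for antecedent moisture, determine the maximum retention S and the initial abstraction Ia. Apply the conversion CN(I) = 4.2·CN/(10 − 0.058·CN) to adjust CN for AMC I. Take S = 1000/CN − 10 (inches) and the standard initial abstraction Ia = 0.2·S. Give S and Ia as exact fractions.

S = 500/29 in ≈ 17.241 in; Ia = 100/29 in ≈ 3.448 in

Adjust CN=58 to AMC I: 4.2·58/(10 − 0.058·58) → (1218/5) ÷ (1659/250) = 2900/79 ≈ 36.709
Max retention: S = 1000/(2900/79) − 10 = 500/29 in (≈ 17.241 in)
Ia = 0.2S: 0.2·17.241 = 3.448 in (exactly 100/29)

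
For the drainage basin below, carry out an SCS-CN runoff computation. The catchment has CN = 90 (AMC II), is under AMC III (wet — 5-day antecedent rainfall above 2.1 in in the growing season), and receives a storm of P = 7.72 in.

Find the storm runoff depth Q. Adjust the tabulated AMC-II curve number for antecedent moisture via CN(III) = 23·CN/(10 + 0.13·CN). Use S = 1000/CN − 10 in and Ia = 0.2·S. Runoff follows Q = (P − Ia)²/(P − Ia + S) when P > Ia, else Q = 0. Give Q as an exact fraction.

Adjust CN=90 to AMC III: 23·90/(10 + 0.13·90) → 2070 ÷ (217/10) = 20700/217 ≈ 95.392
Max retention: S = 1000/(20700/217) − 10 = 100/207 in (≈ 0.483 in)
Initial abstraction Ia = S/5 = (100/207)/5 = 20/207 ≈ 0.097 in
Since P=7.720 > Ia=0.097: effective rainfall P−Ia = 39451/5175 in
Q = (39451/5175)²/((39451/5175) + 100/207) = (1556381401/26780625)/(41951/5175) = 1556381401/217096425 in ≈ 7.169 in

Q = 1556381401/217096425 in ≈ 7.169 in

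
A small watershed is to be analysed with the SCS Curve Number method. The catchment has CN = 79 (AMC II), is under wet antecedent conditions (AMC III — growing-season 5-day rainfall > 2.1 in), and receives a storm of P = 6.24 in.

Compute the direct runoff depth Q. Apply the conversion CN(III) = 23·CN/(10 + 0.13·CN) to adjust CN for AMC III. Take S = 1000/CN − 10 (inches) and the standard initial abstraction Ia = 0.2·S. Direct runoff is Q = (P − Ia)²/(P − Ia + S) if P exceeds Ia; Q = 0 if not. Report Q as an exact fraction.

CN(III) from CN(II)=79: (23·79)/(10 + 0.13·79) = 181700/2027 ≈ 89.640
S = 1000/(181700/2027) − 10 = 2100/1817 in ≈ 1.156 in
Ia = 0.2S: 0.2·1.156 = 0.231 in (exactly 420/1817)
Excess rainfall: 6.240 − 0.231 = 6.009 in; P > Ia so Q > 0
Q = (272952/45425)²/((272952/45425) + 2100/1817) = (74502794304/2063430625)/(325452/45425) = 6208566192/1231971425 in ≈ 5.040 in

Q = 6208566192/1231971425 in ≈ 5.040 in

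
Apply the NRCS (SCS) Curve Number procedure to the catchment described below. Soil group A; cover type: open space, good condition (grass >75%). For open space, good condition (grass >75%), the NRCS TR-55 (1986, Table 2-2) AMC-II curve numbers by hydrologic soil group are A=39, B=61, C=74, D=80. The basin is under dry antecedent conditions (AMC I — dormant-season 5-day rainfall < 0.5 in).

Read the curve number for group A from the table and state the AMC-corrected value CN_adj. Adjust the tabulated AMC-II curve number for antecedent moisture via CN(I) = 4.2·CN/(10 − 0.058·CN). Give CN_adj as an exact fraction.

CN_adj = 81900/3869 ≈ 21.168

NRCS table: open space, good condition (grass >75%), soil group A → CN(II) = 39
Adjust CN=39 to AMC I: 4.2·39/(10 − 0.058·39) → (819/5) ÷ (3869/500) = 81900/3869 ≈ 21.168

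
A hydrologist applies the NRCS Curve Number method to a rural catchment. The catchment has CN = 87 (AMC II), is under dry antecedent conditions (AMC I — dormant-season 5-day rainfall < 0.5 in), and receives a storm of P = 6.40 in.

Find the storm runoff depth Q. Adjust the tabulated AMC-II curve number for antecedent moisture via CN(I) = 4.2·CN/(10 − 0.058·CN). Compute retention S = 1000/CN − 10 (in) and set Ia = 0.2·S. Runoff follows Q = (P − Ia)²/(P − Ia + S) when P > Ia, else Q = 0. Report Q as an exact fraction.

Q = 168766081/48223665 in ≈ 3.500 in

CN(I) from CN(II)=87: (4.2·87)/(10 − 0.058·87) = 182700/2477 ≈ 73.759
S = 1000/(182700/2477) − 10 = 6500/1827 in ≈ 3.558 in
Ia = 0.2S: 0.2·3.558 = 0.712 in (exactly 1300/1827)
P − Ia = 6.400 − 0.712 = 51964/9135 ≈ 5.688 in (> 0, runoff occurs)
Runoff Q = (P−Ia)²/(P−Ia+S) = (5.688)²/(5.688+3.558) = 168766081/48223665 ≈ 3.500 in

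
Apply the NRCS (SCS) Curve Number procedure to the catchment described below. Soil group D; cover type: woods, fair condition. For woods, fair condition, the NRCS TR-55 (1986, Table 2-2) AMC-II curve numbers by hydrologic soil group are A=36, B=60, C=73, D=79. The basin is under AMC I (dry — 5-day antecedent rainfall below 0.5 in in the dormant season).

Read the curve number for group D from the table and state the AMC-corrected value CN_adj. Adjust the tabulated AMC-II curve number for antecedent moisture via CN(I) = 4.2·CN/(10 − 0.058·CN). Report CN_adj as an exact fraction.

NRCS table: woods, fair condition, soil group D → CN(II) = 79
CN(I) from CN(II)=79: (4.2·79)/(10 − 0.058·79) = 7900/129 ≈ 61.240

CN_adj = 7900/129 ≈ 61.240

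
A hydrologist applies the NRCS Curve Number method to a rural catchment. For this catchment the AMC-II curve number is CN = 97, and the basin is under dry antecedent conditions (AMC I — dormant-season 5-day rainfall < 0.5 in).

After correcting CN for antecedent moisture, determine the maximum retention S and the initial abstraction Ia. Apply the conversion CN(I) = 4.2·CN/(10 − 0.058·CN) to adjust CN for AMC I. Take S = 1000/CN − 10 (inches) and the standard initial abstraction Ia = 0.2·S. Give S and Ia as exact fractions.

S = 500/679 in ≈ 0.736 in; Ia = 100/679 in ≈ 0.147 in

CN(I) from CN(II)=97: (4.2·97)/(10 − 0.058·97) = 67900/729 ≈ 93.141
Max retention: S = 1000/(67900/729) − 10 = 500/679 in (≈ 0.736 in)
Initial abstraction Ia = S/5 = (500/679)/5 = 100/679 ≈ 0.147 in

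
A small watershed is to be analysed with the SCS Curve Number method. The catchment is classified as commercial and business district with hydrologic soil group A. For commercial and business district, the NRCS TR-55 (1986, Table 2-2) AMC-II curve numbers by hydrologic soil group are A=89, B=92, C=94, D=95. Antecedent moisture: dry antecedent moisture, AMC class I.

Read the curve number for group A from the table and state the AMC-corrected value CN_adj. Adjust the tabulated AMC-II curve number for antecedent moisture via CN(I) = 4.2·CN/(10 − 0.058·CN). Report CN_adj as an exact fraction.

NRCS table: commercial and business district, soil group A → CN(II) = 89
CN(I) from CN(II)=89: (4.2·89)/(10 − 0.058·89) = 186900/2419 ≈ 77.263

CN_adj = 186900/2419 ≈ 77.263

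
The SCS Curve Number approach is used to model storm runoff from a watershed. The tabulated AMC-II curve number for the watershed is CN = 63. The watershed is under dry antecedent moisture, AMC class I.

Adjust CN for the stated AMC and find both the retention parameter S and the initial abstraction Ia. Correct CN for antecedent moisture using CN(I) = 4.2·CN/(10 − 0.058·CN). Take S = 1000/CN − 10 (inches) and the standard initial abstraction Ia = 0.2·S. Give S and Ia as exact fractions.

S = 18500/1323 in ≈ 13.983 in; Ia = 3700/1323 in ≈ 2.797 in

Dry (AMC I): CN(I) = 4.2·63/(10 − 0.058·63) = (1323/5)/(3173/500) = 132300/3173 ≈ 41.696
Max retention: S = 1000/(132300/3173) − 10 = 18500/1323 in (≈ 13.983 in)
Ia = 0.2S: 0.2·13.983 = 2.797 in (exactly 3700/1323)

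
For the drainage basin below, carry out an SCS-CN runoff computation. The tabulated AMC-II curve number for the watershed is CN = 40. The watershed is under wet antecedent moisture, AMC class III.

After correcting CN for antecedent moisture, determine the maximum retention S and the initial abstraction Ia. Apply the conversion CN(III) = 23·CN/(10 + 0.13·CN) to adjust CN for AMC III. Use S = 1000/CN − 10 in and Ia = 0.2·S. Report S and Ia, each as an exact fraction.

S = 150/23 in ≈ 6.522 in; Ia = 30/23 in ≈ 1.304 in

Adjust CN=40 to AMC III: 23·40/(10 + 0.13·40) → 920 ÷ (76/5) = 1150/19 ≈ 60.526
Retention S: 1000/CN − 10 with CN=60.526 → S = 150/23 ≈ 6.522 in
Ia = 0.2·(150/23) = 30/23 in ≈ 1.304 in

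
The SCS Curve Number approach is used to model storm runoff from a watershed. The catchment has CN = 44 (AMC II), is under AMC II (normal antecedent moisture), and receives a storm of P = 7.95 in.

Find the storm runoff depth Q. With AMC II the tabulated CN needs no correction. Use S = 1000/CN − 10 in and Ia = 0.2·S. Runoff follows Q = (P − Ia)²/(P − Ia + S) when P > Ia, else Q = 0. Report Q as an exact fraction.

Q = 1413721/877580 in ≈ 1.611 in

CN(II) = 44; AMC II needs no correction.
Max retention: S = 1000/44 − 10 = 140/11 in (≈ 12.727 in)
Ia = 0.2·(140/11) = 28/11 in ≈ 2.545 in
Since P=7.950 > Ia=2.545: effective rainfall P−Ia = 1189/220 in
Runoff Q = (P−Ia)²/(P−Ia+S) = (5.405)²/(5.405+12.727) = 1413721/877580 ≈ 1.611 in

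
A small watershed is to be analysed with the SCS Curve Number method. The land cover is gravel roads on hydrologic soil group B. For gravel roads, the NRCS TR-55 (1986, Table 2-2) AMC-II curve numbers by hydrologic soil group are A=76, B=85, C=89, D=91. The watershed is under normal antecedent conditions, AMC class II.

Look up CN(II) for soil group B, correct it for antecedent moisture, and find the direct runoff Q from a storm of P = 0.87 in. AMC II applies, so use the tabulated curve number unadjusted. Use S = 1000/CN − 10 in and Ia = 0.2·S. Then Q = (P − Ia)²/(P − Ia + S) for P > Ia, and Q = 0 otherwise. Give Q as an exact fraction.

NRCS table: gravel roads, soil group B → CN(II) = 85
CN(II) = 85; AMC II needs no correction.
Retention S: 1000/CN − 10 with CN=85.000 → S = 30/17 ≈ 1.765 in
Initial abstraction Ia = S/5 = (30/17)/5 = 6/17 ≈ 0.353 in
Excess rainfall: 0.870 − 0.353 = 0.517 in; P > Ia so Q > 0
Q: (879/1700)² ÷ (3879/1700) = 85849/732700 in (≈ 0.117 in)

Q = 85849/732700 in ≈ 0.117 in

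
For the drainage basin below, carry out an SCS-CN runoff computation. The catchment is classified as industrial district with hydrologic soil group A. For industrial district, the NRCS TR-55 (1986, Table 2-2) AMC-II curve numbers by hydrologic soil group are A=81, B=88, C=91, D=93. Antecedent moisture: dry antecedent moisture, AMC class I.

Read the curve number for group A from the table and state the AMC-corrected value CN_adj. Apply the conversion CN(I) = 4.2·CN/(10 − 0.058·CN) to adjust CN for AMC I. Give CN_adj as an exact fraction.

NRCS table: industrial district, soil group A → CN(II) = 81
Adjust CN=81 to AMC I: 4.2·81/(10 − 0.058·81) → (1701/5) ÷ (2651/500) = 170100/2651 ≈ 64.164

CN_adj = 170100/2651 ≈ 64.164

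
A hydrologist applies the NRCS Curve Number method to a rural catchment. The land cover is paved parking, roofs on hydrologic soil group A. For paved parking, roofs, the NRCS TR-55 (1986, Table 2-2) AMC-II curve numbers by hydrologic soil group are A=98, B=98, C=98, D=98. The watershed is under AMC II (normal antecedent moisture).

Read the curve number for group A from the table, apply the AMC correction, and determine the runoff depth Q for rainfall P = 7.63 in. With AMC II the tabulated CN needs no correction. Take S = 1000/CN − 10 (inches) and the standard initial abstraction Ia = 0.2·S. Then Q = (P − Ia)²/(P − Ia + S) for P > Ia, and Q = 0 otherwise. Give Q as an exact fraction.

NRCS table: paved parking, roofs, soil group A → CN(II) = 98
AMC II — tabulated CN = 98 applies directly.
Retention S: 1000/CN − 10 with CN=98.000 → S = 10/49 ≈ 0.204 in
Ia = 0.2S: 0.2·0.204 = 0.041 in (exactly 2/49)
Excess rainfall: 7.630 − 0.041 = 7.589 in; P > Ia so Q > 0
Q: (37187/4900)² ÷ (38187/4900) = 1382872969/187116300 in (≈ 7.390 in)

Q = 1382872969/187116300 in ≈ 7.390 in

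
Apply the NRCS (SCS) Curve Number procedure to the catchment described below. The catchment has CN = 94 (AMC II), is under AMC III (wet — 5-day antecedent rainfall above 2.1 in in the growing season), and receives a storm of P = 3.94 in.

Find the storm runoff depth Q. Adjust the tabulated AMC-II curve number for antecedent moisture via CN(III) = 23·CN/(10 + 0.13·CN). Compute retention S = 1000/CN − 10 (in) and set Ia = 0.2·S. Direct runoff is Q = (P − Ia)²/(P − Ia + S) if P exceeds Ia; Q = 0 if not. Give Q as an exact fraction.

Adjust CN=94 to AMC III: 23·94/(10 + 0.13·94) → 2162 ÷ (1111/50) = 108100/1111 ≈ 97.300
Retention S: 1000/CN − 10 with CN=97.300 → S = 300/1081 ≈ 0.278 in
Ia = 0.2·(300/1081) = 60/1081 in ≈ 0.056 in
Since P=3.940 > Ia=0.056: effective rainfall P−Ia = 209957/54050 in
Runoff Q = (P−Ia)²/(P−Ia+S) = (3.884)²/(3.884+0.278) = 44081941849/12158925850 ≈ 3.625 in

Q = 44081941849/12158925850 in ≈ 3.625 in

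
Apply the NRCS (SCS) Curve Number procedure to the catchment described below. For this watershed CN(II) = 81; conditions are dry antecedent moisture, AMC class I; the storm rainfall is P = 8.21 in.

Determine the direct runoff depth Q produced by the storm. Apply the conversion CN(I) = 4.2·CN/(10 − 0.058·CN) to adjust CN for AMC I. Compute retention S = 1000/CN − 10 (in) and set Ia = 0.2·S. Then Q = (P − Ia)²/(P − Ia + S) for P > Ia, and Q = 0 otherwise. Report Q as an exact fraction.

Adjust CN=81 to AMC I: 4.2·81/(10 − 0.058·81) → (1701/5) ÷ (2651/500) = 170100/2651 ≈ 64.164
S = 1000/(170100/2651) − 10 = 9500/1701 in ≈ 5.585 in
Ia = 0.2S: 0.2·5.585 = 1.117 in (exactly 1900/1701)
Since P=8.210 > Ia=1.117: effective rainfall P−Ia = 1206521/170100 in
Q = (1206521/170100)²/((1206521/170100) + 9500/1701) = (1455692923441/28934010000)/(2156521/170100) = 1455692923441/366824222100 in ≈ 3.968 in

Q = 1455692923441/366824222100 in ≈ 3.968 in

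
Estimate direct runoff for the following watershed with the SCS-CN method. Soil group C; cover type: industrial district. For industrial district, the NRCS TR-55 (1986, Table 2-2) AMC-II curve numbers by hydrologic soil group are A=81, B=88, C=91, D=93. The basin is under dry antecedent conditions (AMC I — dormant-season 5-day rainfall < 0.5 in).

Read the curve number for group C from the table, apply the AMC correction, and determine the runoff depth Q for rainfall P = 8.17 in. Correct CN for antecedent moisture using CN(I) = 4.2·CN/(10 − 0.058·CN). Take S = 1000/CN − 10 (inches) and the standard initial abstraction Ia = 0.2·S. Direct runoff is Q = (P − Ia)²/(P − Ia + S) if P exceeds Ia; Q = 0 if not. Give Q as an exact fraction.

Q = 240520604041/40795327300 in ≈ 5.896 in

NRCS table: industrial district, soil group C → CN(II) = 91
Dry (AMC I): CN(I) = 4.2·91/(10 − 0.058·91) = (1911/5)/(2361/500) = 63700/787 ≈ 80.940
Max retention: S = 1000/(63700/787) − 10 = 1500/637 in (≈ 2.355 in)
Ia = 0.2·(1500/637) = 300/637 in ≈ 0.471 in
Since P=8.170 > Ia=0.471: effective rainfall P−Ia = 490429/63700 in
Q = (490429/63700)²/((490429/63700) + 1500/637) = (240520604041/4057690000)/(640429/63700) = 240520604041/40795327300 in ≈ 5.896 in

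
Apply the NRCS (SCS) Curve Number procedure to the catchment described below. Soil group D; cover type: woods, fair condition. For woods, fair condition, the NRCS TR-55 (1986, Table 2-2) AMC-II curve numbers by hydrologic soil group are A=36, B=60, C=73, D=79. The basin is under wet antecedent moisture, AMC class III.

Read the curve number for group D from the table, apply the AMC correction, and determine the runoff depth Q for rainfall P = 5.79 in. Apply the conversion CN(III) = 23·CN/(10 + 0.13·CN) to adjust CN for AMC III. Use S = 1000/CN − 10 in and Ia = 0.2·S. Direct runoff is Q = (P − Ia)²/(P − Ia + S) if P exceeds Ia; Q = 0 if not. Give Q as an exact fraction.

NRCS table: woods, fair condition, soil group D → CN(II) = 79
Wet (AMC III): CN(III) = 23·79/(10 + 0.13·79) = 1817/(2027/100) = 181700/2027 ≈ 89.640
S = 1000/(181700/2027) − 10 = 2100/1817 in ≈ 1.156 in
Initial abstraction Ia = S/5 = (2100/1817)/5 = 420/1817 ≈ 0.231 in
Since P=5.790 > Ia=0.231: effective rainfall P−Ia = 1010043/181700 in
Q = (1010043/181700)²/((1010043/181700) + 2100/1817) = (1020186861849/33014890000)/(1220043/181700) = 340062287283/73893937700 in ≈ 4.602 in

Q = 340062287283/73893937700 in ≈ 4.602 in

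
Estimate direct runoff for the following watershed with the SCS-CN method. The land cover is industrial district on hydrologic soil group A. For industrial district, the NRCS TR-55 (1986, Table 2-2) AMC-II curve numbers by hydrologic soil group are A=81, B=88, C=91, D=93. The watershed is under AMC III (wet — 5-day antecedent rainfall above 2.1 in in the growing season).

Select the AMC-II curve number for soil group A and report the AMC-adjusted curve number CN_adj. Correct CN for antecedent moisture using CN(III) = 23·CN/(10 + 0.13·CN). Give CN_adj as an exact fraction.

CN_adj = 186300/2053 ≈ 90.745

NRCS table: industrial district, soil group A → CN(II) = 81
Wet (AMC III): CN(III) = 23·81/(10 + 0.13·81) = 1863/(2053/100) = 186300/2053 ≈ 90.745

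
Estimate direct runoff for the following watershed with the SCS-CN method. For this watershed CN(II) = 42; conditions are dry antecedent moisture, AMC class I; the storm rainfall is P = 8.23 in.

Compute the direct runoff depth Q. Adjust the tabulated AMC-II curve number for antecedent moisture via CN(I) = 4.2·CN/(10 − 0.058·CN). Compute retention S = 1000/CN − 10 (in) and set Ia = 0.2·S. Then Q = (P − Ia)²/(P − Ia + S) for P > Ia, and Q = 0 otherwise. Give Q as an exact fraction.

CN(I) from CN(II)=42: (4.2·42)/(10 − 0.058·42) = 44100/1891 ≈ 23.321
Max retention: S = 1000/(44100/1891) − 10 = 14500/441 in (≈ 32.880 in)
Initial abstraction Ia = S/5 = (14500/441)/5 = 2900/441 ≈ 6.576 in
Excess rainfall: 8.230 − 6.576 = 1.654 in; P > Ia so Q > 0
Q = (72943/44100)²/((72943/44100) + 14500/441) = (5320681249/1944810000)/(1522943/44100) = 5320681249/67161786300 in ≈ 0.079 in

Q = 5320681249/67161786300 in ≈ 0.079 in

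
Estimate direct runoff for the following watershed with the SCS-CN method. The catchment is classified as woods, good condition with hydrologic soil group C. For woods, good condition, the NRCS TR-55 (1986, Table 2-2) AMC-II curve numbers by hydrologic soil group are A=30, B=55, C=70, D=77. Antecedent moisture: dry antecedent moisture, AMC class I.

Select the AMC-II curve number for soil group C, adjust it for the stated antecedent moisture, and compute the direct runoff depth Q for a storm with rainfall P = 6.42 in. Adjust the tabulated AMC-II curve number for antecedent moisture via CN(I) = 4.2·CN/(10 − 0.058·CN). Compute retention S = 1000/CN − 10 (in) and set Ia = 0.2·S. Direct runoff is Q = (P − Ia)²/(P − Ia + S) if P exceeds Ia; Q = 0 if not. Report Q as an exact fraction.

NRCS table: woods, good condition, soil group C → CN(II) = 70
Adjust CN=70 to AMC I: 4.2·70/(10 − 0.058·70) → 294 ÷ (297/50) = 4900/99 ≈ 49.495
S = 1000/(4900/99) − 10 = 500/49 in ≈ 10.204 in
Ia = 0.2S: 0.2·10.204 = 2.041 in (exactly 100/49)
P − Ia = 6.420 − 2.041 = 10729/2450 ≈ 4.379 in (> 0, runoff occurs)
Q = (10729/2450)²/((10729/2450) + 500/49) = (115111441/6002500)/(35729/2450) = 115111441/87536050 in ≈ 1.315 in

Q = 115111441/87536050 in ≈ 1.315 in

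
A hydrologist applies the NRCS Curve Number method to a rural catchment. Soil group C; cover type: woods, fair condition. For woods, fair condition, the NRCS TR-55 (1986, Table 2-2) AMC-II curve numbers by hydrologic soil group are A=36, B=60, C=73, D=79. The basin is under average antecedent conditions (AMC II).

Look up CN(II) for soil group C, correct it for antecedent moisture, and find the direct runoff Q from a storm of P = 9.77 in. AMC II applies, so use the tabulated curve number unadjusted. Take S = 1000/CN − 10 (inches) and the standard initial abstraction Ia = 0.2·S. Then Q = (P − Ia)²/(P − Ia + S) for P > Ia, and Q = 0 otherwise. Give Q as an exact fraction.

Q = 4345578241/678323300 in ≈ 6.406 in

NRCS table: woods, fair condition, soil group C → CN(II) = 73
Average conditions: CN = 73 (no AMC adjustment).
Max retention: S = 1000/73 − 10 = 270/73 in (≈ 3.699 in)
Ia = 0.2S: 0.2·3.699 = 0.740 in (exactly 54/73)
Excess rainfall: 9.770 − 0.740 = 9.030 in; P > Ia so Q > 0
Q = (65921/7300)²/((65921/7300) + 270/73) = (4345578241/53290000)/(92921/7300) = 4345578241/678323300 in ≈ 6.406 in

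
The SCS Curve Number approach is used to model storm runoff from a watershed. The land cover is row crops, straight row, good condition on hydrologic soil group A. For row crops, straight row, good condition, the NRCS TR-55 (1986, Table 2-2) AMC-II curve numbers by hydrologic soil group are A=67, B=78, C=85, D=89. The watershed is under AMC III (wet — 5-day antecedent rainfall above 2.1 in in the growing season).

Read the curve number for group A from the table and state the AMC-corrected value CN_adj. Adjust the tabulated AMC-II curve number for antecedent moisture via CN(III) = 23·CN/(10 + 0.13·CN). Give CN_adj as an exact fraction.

NRCS table: row crops, straight row, good condition, soil group A → CN(II) = 67
CN(III) from CN(II)=67: (23·67)/(10 + 0.13·67) = 154100/1871 ≈ 82.362

CN_adj = 154100/1871 ≈ 82.362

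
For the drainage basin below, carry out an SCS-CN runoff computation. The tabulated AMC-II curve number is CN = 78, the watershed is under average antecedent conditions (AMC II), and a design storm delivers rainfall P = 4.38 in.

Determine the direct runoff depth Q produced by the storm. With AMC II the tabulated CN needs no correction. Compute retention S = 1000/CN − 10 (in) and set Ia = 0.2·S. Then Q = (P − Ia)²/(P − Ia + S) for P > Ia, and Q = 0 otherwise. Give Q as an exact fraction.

Q = 55368481/25234950 in ≈ 2.194 in

CN(II) = 78; AMC II needs no correction.
S = 1000/78 − 10 = 110/39 in ≈ 2.821 in
Initial abstraction Ia = S/5 = (110/39)/5 = 22/39 ≈ 0.564 in
Since P=4.380 > Ia=0.564: effective rainfall P−Ia = 7441/1950 in
Q: (7441/1950)² ÷ (12941/1950) = 55368481/25234950 in (≈ 2.194 in)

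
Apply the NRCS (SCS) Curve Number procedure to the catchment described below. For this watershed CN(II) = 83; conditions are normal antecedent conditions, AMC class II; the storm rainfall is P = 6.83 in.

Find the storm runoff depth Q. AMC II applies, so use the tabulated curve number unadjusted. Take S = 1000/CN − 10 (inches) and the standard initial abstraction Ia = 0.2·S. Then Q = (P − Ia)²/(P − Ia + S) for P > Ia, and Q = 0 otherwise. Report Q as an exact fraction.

Average conditions: CN = 83 (no AMC adjustment).
Max retention: S = 1000/83 − 10 = 170/83 in (≈ 2.048 in)
Ia = 0.2S: 0.2·2.048 = 0.410 in (exactly 34/83)
Since P=6.830 > Ia=0.410: effective rainfall P−Ia = 53289/8300 in
Q = (53289/8300)²/((53289/8300) + 170/83) = (2839717521/68890000)/(70289/8300) = 2839717521/583398700 in ≈ 4.868 in

Q = 2839717521/583398700 in ≈ 4.868 in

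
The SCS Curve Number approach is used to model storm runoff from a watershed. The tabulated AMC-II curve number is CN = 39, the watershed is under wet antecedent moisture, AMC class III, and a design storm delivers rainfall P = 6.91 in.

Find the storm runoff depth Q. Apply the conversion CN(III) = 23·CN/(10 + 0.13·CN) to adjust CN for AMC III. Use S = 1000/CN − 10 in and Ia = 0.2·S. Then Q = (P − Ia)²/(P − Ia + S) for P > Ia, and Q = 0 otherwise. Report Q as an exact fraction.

Q = 247831721929/99372081900 in ≈ 2.494 in

Adjust CN=39 to AMC III: 23·39/(10 + 0.13·39) → 897 ÷ (1507/100) = 89700/1507 ≈ 59.522
Max retention: S = 1000/(89700/1507) − 10 = 6100/897 in (≈ 6.800 in)
Ia = 0.2S: 0.2·6.800 = 1.360 in (exactly 1220/897)
Since P=6.910 > Ia=1.360: effective rainfall P−Ia = 497827/89700 in
Runoff Q = (P−Ia)²/(P−Ia+S) = (5.550)²/(5.550+6.800) = 247831721929/99372081900 ≈ 2.494 in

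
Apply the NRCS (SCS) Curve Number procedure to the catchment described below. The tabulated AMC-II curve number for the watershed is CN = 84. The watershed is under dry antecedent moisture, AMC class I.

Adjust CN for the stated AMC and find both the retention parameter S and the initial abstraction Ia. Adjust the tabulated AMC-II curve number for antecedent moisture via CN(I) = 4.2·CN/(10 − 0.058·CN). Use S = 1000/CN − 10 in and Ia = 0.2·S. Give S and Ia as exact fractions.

S = 2000/441 in ≈ 4.535 in; Ia = 400/441 in ≈ 0.907 in

Adjust CN=84 to AMC I: 4.2·84/(10 − 0.058·84) → (1764/5) ÷ (641/125) = 44100/641 ≈ 68.799
Retention S: 1000/CN − 10 with CN=68.799 → S = 2000/441 ≈ 4.535 in
Initial abstraction Ia = S/5 = (2000/441)/5 = 400/441 ≈ 0.907 in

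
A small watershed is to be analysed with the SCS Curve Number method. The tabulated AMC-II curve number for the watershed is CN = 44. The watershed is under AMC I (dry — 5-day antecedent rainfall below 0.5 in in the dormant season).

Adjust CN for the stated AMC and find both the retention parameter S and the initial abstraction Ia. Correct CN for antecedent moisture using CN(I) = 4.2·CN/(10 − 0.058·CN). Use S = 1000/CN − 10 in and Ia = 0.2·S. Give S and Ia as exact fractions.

S = 1000/33 in ≈ 30.303 in; Ia = 200/33 in ≈ 6.061 in

CN(I) from CN(II)=44: (4.2·44)/(10 − 0.058·44) = 3300/133 ≈ 24.812
Retention S: 1000/CN − 10 with CN=24.812 → S = 1000/33 ≈ 30.303 in
Ia = 0.2·(1000/33) = 200/33 in ≈ 6.061 in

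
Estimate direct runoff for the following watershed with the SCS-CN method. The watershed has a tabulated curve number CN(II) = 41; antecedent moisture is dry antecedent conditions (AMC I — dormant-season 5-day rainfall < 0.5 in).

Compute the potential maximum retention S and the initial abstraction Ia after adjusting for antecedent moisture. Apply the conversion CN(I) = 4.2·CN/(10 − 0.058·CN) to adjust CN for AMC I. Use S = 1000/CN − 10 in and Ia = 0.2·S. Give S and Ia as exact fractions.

CN(I) from CN(II)=41: (4.2·41)/(10 − 0.058·41) = 86100/3811 ≈ 22.592
Retention S: 1000/CN − 10 with CN=22.592 → S = 29500/861 ≈ 34.262 in
Ia = 0.2S: 0.2·34.262 = 6.852 in (exactly 5900/861)

S = 29500/861 in ≈ 34.262 in; Ia = 5900/861 in ≈ 6.852 in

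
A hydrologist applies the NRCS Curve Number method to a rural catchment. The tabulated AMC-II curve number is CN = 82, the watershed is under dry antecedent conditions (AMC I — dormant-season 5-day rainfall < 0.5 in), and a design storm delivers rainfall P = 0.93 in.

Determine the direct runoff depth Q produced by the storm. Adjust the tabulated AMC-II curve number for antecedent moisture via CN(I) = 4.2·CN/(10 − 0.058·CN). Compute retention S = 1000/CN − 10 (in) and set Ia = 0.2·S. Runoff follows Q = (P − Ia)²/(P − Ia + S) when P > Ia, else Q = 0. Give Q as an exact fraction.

Adjust CN=82 to AMC I: 4.2·82/(10 − 0.058·82) → (1722/5) ÷ (1311/250) = 28700/437 ≈ 65.675
S = 1000/(28700/437) − 10 = 1500/287 in ≈ 5.226 in
Ia = 0.2S: 0.2·5.226 = 1.045 in (exactly 300/287)
P = 0.930 ≤ Ia = 1.045 in: entire storm abstracted, Q = 0.

Q = 0 in ≈ 0.000 in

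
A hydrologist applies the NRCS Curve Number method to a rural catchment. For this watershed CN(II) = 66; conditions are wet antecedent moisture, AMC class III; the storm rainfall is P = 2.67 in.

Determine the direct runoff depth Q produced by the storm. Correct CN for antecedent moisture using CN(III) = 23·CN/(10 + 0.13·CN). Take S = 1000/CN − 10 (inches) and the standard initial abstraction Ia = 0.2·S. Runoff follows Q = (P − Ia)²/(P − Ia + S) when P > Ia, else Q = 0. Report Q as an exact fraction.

Q = 28443834409/25703762700 in ≈ 1.107 in

Adjust CN=66 to AMC III: 23·66/(10 + 0.13·66) → 1518 ÷ (929/50) = 75900/929 ≈ 81.701
Max retention: S = 1000/(75900/929) − 10 = 1700/759 in (≈ 2.240 in)
Ia = 0.2S: 0.2·2.240 = 0.448 in (exactly 340/759)
Since P=2.670 > Ia=0.448: effective rainfall P−Ia = 168653/75900 in
Q: (168653/75900)² ÷ (338653/75900) = 28443834409/25703762700 in (≈ 1.107 in)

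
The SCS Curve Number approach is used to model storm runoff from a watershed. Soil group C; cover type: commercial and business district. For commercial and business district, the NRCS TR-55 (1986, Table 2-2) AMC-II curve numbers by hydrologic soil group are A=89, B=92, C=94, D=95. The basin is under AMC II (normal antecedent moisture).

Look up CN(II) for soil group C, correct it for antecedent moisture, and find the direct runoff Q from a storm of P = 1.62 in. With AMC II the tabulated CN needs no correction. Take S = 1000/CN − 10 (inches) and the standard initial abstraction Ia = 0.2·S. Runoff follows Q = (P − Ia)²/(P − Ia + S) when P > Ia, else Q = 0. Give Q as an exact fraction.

NRCS table: commercial and business district, soil group C → CN(II) = 94
AMC II — tabulated CN = 94 applies directly.
Retention S: 1000/CN − 10 with CN=94.000 → S = 30/47 ≈ 0.638 in
Ia = 0.2S: 0.2·0.638 = 0.128 in (exactly 6/47)
Excess rainfall: 1.620 − 0.128 = 1.492 in; P > Ia so Q > 0
Runoff Q = (P−Ia)²/(P−Ia+S) = (1.492)²/(1.492+0.638) = 4099683/3922150 ≈ 1.045 in

Q = 4099683/3922150 in ≈ 1.045 in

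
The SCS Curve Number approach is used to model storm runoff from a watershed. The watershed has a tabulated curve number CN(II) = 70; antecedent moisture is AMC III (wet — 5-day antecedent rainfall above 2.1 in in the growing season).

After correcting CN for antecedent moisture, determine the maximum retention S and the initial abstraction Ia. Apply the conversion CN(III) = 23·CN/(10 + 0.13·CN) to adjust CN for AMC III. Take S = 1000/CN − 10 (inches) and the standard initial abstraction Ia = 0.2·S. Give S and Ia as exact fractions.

Adjust CN=70 to AMC III: 23·70/(10 + 0.13·70) → 1610 ÷ (191/10) = 16100/191 ≈ 84.293
S = 1000/(16100/191) − 10 = 300/161 in ≈ 1.863 in
Initial abstraction Ia = S/5 = (300/161)/5 = 60/161 ≈ 0.373 in

S = 300/161 in ≈ 1.863 in; Ia = 60/161 in ≈ 0.373 in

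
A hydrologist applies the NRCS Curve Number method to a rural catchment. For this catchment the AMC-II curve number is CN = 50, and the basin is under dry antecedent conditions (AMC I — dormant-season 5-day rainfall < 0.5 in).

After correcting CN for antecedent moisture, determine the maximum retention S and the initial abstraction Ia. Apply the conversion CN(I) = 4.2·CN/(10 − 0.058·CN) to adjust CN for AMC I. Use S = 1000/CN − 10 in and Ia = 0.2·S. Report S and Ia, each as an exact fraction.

S = 500/21 in ≈ 23.810 in; Ia = 100/21 in ≈ 4.762 in

Adjust CN=50 to AMC I: 4.2·50/(10 − 0.058·50) → 210 ÷ (71/10) = 2100/71 ≈ 29.577
Retention S: 1000/CN − 10 with CN=29.577 → S = 500/21 ≈ 23.810 in
Ia = 0.2S: 0.2·23.810 = 4.762 in (exactly 100/21)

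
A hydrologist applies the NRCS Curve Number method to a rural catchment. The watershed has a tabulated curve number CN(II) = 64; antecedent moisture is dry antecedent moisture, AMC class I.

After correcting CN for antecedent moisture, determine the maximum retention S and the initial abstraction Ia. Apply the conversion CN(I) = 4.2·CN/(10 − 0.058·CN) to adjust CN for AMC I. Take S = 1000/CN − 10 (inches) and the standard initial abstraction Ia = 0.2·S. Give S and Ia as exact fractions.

S = 375/28 in ≈ 13.393 in; Ia = 75/28 in ≈ 2.679 in

CN(I) from CN(II)=64: (4.2·64)/(10 − 0.058·64) = 5600/131 ≈ 42.748
S = 1000/(5600/131) − 10 = 375/28 in ≈ 13.393 in
Initial abstraction Ia = S/5 = (375/28)/5 = 75/28 ≈ 2.679 in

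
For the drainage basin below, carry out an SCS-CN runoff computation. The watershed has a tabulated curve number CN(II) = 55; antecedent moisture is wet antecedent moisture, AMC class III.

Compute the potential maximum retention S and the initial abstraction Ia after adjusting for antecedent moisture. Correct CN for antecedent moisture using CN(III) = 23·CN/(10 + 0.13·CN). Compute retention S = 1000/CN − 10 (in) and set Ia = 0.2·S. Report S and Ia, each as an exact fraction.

S = 900/253 in ≈ 3.557 in; Ia = 180/253 in ≈ 0.711 in

CN(III) from CN(II)=55: (23·55)/(10 + 0.13·55) = 25300/343 ≈ 73.761
Max retention: S = 1000/(25300/343) − 10 = 900/253 in (≈ 3.557 in)
Ia = 0.2S: 0.2·3.557 = 0.711 in (exactly 180/253)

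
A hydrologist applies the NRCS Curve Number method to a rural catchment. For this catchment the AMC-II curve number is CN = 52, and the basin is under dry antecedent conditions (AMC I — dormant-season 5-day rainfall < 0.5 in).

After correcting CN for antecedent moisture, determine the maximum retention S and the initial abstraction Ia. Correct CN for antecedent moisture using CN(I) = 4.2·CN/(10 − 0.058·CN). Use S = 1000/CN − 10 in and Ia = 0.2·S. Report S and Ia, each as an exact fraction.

Adjust CN=52 to AMC I: 4.2·52/(10 − 0.058·52) → (1092/5) ÷ (873/125) = 9100/291 ≈ 31.271
Retention S: 1000/CN − 10 with CN=31.271 → S = 2000/91 ≈ 21.978 in
Ia = 0.2·(2000/91) = 400/91 in ≈ 4.396 in

S = 2000/91 in ≈ 21.978 in; Ia = 400/91 in ≈ 4.396 in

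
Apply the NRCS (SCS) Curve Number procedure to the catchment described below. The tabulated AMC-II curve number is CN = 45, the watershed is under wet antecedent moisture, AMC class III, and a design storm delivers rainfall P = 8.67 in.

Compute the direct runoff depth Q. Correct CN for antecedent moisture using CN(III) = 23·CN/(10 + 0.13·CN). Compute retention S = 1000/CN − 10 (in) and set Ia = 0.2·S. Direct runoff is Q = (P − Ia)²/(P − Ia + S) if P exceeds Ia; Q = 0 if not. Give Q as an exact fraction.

Q = 24796485961/5536608300 in ≈ 4.479 in

Wet (AMC III): CN(III) = 23·45/(10 + 0.13·45) = 1035/(317/20) = 20700/317 ≈ 65.300
Max retention: S = 1000/(20700/317) − 10 = 1100/207 in (≈ 5.314 in)
Ia = 0.2S: 0.2·5.314 = 1.063 in (exactly 220/207)
P − Ia = 8.670 − 1.063 = 157469/20700 ≈ 7.607 in (> 0, runoff occurs)
Q = (157469/20700)²/((157469/20700) + 1100/207) = (24796485961/428490000)/(267469/20700) = 24796485961/5536608300 in ≈ 4.479 in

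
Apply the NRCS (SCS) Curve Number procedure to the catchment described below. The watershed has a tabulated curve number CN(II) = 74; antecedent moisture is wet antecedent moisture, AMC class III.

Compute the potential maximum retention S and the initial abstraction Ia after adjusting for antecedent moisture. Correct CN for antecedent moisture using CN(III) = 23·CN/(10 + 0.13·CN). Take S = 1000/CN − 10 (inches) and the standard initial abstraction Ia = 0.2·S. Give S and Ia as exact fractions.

CN(III) from CN(II)=74: (23·74)/(10 + 0.13·74) = 85100/981 ≈ 86.748
Retention S: 1000/CN − 10 with CN=86.748 → S = 1300/851 ≈ 1.528 in
Ia = 0.2·(1300/851) = 260/851 in ≈ 0.306 in

S = 1300/851 in ≈ 1.528 in; Ia = 260/851 in ≈ 0.306 in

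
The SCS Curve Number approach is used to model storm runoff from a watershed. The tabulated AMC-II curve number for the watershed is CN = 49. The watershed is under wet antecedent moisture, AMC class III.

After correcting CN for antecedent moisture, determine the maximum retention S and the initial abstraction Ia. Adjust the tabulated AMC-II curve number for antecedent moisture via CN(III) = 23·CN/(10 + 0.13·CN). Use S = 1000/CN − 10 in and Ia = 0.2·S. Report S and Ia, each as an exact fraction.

Adjust CN=49 to AMC III: 23·49/(10 + 0.13·49) → 1127 ÷ (1637/100) = 112700/1637 ≈ 68.845
S = 1000/(112700/1637) − 10 = 5100/1127 in ≈ 4.525 in
Ia = 0.2·(5100/1127) = 1020/1127 in ≈ 0.905 in

S = 5100/1127 in ≈ 4.525 in; Ia = 1020/1127 in ≈ 0.905 in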